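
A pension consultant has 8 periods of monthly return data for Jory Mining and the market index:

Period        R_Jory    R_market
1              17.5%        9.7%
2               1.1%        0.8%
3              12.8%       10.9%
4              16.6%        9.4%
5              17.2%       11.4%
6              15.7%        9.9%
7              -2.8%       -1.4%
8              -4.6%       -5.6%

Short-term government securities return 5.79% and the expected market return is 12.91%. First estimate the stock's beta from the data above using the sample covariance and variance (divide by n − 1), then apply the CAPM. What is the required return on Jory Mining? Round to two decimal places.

15.77%

Mean R_i = (17.5 + 1.1 + 12.8 + 16.6 + 17.2 + 15.7 − 2.8 − 4.6) / 8 = 9.1875%
Mean R_m = (9.7 + 0.8 + 10.9 + 9.4 + 11.4 + 9.9 − 1.4 − 5.6) / 8 = 5.6375%
Σ(R_i − R̄_i)(R_m − R̄_m) = 433.0238  ⇒  Cov = 433.0238 / 7 = 61.8605
Σ(R_m − R̄_m)² = 308.9388  ⇒  Var(R_m) = 308.9388 / 7 = 44.1341
β = Cov / Var(R_m) = 61.8605 / 44.1341 = 1.4016
MRP = 12.91% − 5.79% = 7.12%
E(R) = R_f + β × MRP = 5.79% + 1.4016 × 7.12% = 15.77%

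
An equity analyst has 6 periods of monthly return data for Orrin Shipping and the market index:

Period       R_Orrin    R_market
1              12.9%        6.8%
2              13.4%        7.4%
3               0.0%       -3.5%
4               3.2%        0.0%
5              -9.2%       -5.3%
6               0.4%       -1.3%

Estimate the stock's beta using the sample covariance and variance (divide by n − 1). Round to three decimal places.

1.576

Mean R_i = (12.9 + 13.4 + 0.0 + 3.2 − 9.2 + 0.4) / 6 = 3.4500%
Mean R_m = (6.8 + 7.4 − 3.5 + 0.0 − 5.3 − 1.3) / 6 = 0.6833%
Σ(R_i − R̄_i)(R_m − R̄_m) = 220.9750  ⇒  Cov = 220.9750 / 5 = 44.1950
Σ(R_m − R̄_m)² = 140.2283  ⇒  Var(R_m) = 140.2283 / 5 = 28.0457
β = Cov / Var(R_m) = 44.1950 / 28.0457 = 1.5758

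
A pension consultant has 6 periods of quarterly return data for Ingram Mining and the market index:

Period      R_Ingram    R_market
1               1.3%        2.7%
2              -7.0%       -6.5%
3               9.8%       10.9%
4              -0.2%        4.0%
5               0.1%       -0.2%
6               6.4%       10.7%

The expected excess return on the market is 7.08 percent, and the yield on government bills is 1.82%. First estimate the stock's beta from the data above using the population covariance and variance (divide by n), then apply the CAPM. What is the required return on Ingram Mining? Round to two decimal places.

Mean R_i = (1.3 − 7.0 + 9.8 − 0.2 + 0.1 + 6.4) / 6 = 1.7333%
Mean R_m = (2.7 − 6.5 + 10.9 + 4.0 − 0.2 + 10.7) / 6 = 3.6000%
Σ(R_i − R̄_i)(R_m − R̄_m) = 186.0500  ⇒  Cov = 186.0500 / 6 = 31.0083
Σ(R_m − R̄_m)² = 221.1200  ⇒  Var(R_m) = 221.1200 / 6 = 36.8533
β = Cov / Var(R_m) = 31.0083 / 36.8533 = 0.8414
E(R) = R_f + β × MRP = 1.82% + 0.8414 × 7.08% = 7.78%

7.78%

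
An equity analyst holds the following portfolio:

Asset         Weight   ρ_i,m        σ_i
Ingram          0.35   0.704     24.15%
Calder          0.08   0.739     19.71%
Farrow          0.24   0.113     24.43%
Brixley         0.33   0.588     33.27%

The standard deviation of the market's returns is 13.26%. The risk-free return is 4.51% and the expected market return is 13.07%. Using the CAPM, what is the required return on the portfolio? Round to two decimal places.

β_Ingram = 0.704 × 24.15% / 13.26% = 1.2822
β_Calder = 0.739 × 19.71% / 13.26% = 1.0985
β_Farrow = 0.113 × 24.43% / 13.26% = 0.2082
β_Brixley = 0.588 × 33.27% / 13.26% = 1.4753
β_P = Σ w_i β_i = 0.35×1.2822 + 0.08×1.0985 + 0.24×0.2082 + 0.33×1.4753 = 1.0735
MRP = 13.07% − 4.51% = 8.56%
E(R_P) = R_f + β_P × MRP = 4.51% + 1.0735 × 8.56% = 13.70%

13.70%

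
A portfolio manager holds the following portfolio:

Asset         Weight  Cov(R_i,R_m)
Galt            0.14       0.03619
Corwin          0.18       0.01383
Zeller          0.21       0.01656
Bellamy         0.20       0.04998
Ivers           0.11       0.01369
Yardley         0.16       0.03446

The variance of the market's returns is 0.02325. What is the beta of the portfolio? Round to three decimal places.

1.206

β_Galt = 0.03619 / 0.02325 = 1.5566
β_Corwin = 0.01383 / 0.02325 = 0.5948
β_Zeller = 0.01656 / 0.02325 = 0.7123
β_Bellamy = 0.04998 / 0.02325 = 2.1497
β_Ivers = 0.01369 / 0.02325 = 0.5888
β_Yardley = 0.03446 / 0.02325 = 1.4822
β_P = Σ w_i β_i = 0.14×1.5566 + 0.18×0.5948 + 0.21×0.7123 + 0.20×2.1497 + 0.11×0.5888 + 0.16×1.4822 = 1.2064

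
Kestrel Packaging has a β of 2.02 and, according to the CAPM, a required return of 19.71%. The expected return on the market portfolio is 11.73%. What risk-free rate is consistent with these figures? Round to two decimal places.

3.91%

E(R) = R_f + β(E(R_m) − R_f) = R_f(1 − β) + β·E(R_m)
19.71% = R_f × (1 − 2.02) + 2.02 × 11.73%
19.71% = R_f × -1.02 + 23.6946%
R_f = (19.71% − 23.6946%) / -1.02 = 3.91%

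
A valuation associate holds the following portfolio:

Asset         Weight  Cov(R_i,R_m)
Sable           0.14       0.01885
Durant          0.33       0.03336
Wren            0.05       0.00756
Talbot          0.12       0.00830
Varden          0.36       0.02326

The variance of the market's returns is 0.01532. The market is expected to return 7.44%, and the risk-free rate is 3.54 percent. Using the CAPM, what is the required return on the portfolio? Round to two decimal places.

β_Sable = 0.01885 / 0.01532 = 1.2304
β_Durant = 0.03336 / 0.01532 = 2.1775
β_Wren = 0.00756 / 0.01532 = 0.4935
β_Talbot = 0.00830 / 0.01532 = 0.5418
β_Varden = 0.02326 / 0.01532 = 1.5183
β_P = Σ w_i β_i = 0.14×1.2304 + 0.33×2.1775 + 0.05×0.4935 + 0.12×0.5418 + 0.36×1.5183 = 1.5271
MRP = 7.44% − 3.54% = 3.90%
E(R_P) = R_f + β_P × MRP = 3.54% + 1.5271 × 3.90% = 9.50%

9.50%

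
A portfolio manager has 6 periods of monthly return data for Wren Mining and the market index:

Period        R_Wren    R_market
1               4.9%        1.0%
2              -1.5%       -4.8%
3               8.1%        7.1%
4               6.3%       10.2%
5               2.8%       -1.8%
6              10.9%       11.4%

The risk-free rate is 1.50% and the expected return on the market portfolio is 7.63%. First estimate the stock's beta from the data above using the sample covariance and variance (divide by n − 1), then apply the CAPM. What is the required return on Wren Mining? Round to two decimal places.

Mean R_i = (4.9 − 1.5 + 8.1 + 6.3 + 2.8 + 10.9) / 6 = 5.2500%
Mean R_m = (1.0 − 4.8 + 7.1 + 10.2 − 1.8 + 11.4) / 6 = 3.8500%
Σ(R_i − R̄_i)(R_m − R̄_m) = 131.8150  ⇒  Cov = 131.8150 / 5 = 26.3630
Σ(R_m − R̄_m)² = 222.7550  ⇒  Var(R_m) = 222.7550 / 5 = 44.5510
β = Cov / Var(R_m) = 26.3630 / 44.5510 = 0.5917
MRP = 7.63% − 1.50% = 6.13%
E(R) = R_f + β × MRP = 1.50% + 0.5917 × 6.13% = 5.13%

5.13%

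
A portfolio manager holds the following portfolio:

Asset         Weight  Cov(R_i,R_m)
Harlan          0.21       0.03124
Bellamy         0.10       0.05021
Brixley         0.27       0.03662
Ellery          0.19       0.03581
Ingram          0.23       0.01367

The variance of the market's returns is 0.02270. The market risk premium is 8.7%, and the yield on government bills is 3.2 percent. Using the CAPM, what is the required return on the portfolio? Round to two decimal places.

β_Harlan = 0.03124 / 0.02270 = 1.3762
β_Bellamy = 0.05021 / 0.02270 = 2.2119
β_Brixley = 0.03662 / 0.02270 = 1.6132
β_Ellery = 0.03581 / 0.02270 = 1.5775
β_Ingram = 0.01367 / 0.02270 = 0.6022
β_P = Σ w_i β_i = 0.21×1.3762 + 0.10×2.2119 + 0.27×1.6132 + 0.19×1.5775 + 0.23×0.6022 = 1.3840
E(R_P) = R_f + β_P × MRP = 3.2% + 1.3840 × 8.7% = 15.24%

15.24%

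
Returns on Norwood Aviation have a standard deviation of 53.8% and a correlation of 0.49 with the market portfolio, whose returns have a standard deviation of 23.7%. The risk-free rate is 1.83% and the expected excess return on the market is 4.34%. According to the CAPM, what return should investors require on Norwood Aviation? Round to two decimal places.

β = ρ × σ_i / σ_m = 0.49 × 53.8% / 23.7% = 1.1123
E(R) = 1.83% + 1.1123 × 4.34% = 6.66%

6.66%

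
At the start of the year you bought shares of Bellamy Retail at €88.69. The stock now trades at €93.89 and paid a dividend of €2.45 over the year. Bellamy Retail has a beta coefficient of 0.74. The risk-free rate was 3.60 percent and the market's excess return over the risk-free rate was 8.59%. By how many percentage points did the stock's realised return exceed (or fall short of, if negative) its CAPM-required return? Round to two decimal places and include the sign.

Realised HPR = (P1 + D1 − P0) / P0 = (93.89 + 2.45 − 88.69) / 88.69 = 7.65 / 88.69 = 8.6255%
CAPM required = R_f + β·MRP = 3.60% + 0.74 × 8.59% = 9.9566%
α = realised − required = 8.6255% − 9.9566% = -1.33%

-1.33%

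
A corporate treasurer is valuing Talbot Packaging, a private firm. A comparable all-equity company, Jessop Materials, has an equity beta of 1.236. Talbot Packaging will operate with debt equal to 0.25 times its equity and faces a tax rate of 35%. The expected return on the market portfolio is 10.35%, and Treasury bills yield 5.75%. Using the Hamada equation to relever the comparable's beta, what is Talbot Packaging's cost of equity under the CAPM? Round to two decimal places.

β_L = β_U × [1 + (1 − t)(D/E)] = 1.236 × [1 + (1 − 0.35) × 0.25]
    = 1.236 × [1 + 0.65 × 0.25] = 1.236 × 1.1625 = 1.4369
MRP = 10.35% − 5.75% = 4.60%
E(R) = R_f + β_L × MRP = 5.75% + 1.4369 × 4.60% = 12.36%

12.36%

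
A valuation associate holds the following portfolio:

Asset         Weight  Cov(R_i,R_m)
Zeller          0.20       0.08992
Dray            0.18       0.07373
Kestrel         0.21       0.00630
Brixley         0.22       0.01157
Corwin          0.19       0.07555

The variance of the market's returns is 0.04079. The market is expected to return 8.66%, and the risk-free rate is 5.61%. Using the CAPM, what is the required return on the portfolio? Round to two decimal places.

β_Zeller = 0.08992 / 0.04079 = 2.2045
β_Dray = 0.07373 / 0.04079 = 1.8076
β_Kestrel = 0.00630 / 0.04079 = 0.1544
β_Brixley = 0.01157 / 0.04079 = 0.2836
β_Corwin = 0.07555 / 0.04079 = 1.8522
β_P = Σ w_i β_i = 0.20×2.2045 + 0.18×1.8076 + 0.21×0.1544 + 0.22×0.2836 + 0.19×1.8522 = 1.2130
MRP = 8.66% − 5.61% = 3.05%
E(R_P) = R_f + β_P × MRP = 5.61% + 1.2130 × 3.05% = 9.31%

9.31%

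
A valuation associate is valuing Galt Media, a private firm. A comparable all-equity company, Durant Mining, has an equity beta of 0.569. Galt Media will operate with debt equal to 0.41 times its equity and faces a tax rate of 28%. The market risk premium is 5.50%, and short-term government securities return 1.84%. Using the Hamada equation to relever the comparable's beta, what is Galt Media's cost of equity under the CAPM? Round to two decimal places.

5.89%

β_L = β_U × [1 + (1 − t)(D/E)] = 0.569 × [1 + (1 − 0.28) × 0.41]
    = 0.569 × [1 + 0.72 × 0.41] = 0.569 × 1.2952 = 0.7370
E(R) = R_f + β_L × MRP = 1.84% + 0.7370 × 5.50% = 5.89%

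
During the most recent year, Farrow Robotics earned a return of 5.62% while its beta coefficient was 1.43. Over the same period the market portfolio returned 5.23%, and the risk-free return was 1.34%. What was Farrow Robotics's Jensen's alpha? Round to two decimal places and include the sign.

Market excess return = 5.23% − 1.34% = 3.89%
CAPM benchmark = R_f + β(R_m − R_f) = 1.34% + 1.43 × 3.89% = 6.9027%
α = actual − benchmark = 5.62% − 6.9027% = -1.28%

-1.28%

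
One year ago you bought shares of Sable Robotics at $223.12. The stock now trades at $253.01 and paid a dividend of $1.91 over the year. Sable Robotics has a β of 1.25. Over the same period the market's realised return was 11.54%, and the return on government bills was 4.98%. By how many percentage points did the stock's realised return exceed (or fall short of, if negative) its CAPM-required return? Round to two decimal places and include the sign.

Realised HPR = (P1 + D1 − P0) / P0 = (253.01 + 1.91 − 223.12) / 223.12 = 31.80 / 223.12 = 14.2524%
MRP = 11.54% − 4.98% = 6.56%
CAPM required = R_f + β·MRP = 4.98% + 1.25 × 6.56% = 13.1800%
α = realised − required = 14.2524% − 13.1800% = +1.07%

+1.07%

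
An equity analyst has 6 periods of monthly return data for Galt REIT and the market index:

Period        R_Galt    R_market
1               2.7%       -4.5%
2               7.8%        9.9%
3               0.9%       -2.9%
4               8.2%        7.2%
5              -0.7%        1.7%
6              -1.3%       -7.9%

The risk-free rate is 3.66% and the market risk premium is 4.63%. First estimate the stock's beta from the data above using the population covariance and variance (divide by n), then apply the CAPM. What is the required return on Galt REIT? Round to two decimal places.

5.96%

Mean R_i = (2.7 + 7.8 + 0.9 + 8.2 − 0.7 − 1.3) / 6 = 2.9333%
Mean R_m = (-4.5 + 9.9 − 2.9 + 7.2 + 1.7 − 7.9) / 6 = 0.5833%
Σ(R_i − R̄_i)(R_m − R̄_m) = 120.3133  ⇒  Cov = 120.3133 / 6 = 20.0522
Σ(R_m − R̄_m)² = 241.7683  ⇒  Var(R_m) = 241.7683 / 6 = 40.2947
β = Cov / Var(R_m) = 20.0522 / 40.2947 = 0.4976
E(R) = R_f + β × MRP = 3.66% + 0.4976 × 4.63% = 5.96%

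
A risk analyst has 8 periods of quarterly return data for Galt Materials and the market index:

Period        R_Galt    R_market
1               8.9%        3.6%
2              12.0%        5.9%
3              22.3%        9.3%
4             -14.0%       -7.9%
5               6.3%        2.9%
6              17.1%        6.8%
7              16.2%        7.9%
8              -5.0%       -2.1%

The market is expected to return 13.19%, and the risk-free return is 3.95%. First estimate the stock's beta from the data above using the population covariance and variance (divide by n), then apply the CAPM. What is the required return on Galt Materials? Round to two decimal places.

23.28%

Mean R_i = (8.9 + 12.0 + 22.3 − 14.0 + 6.3 + 17.1 + 16.2 − 5.0) / 8 = 7.9750%
Mean R_m = (3.6 + 5.9 + 9.3 − 7.9 + 2.9 + 6.8 + 7.9 − 2.1) / 8 = 3.3000%
Σ(R_i − R̄_i)(R_m − R̄_m) = 483.3200  ⇒  Cov = 483.3200 / 8 = 60.4150
Σ(R_m − R̄_m)² = 231.0200  ⇒  Var(R_m) = 231.0200 / 8 = 28.8775
β = Cov / Var(R_m) = 60.4150 / 28.8775 = 2.0921
MRP = 13.19% − 3.95% = 9.24%
E(R) = R_f + β × MRP = 3.95% + 2.0921 × 9.24% = 23.28%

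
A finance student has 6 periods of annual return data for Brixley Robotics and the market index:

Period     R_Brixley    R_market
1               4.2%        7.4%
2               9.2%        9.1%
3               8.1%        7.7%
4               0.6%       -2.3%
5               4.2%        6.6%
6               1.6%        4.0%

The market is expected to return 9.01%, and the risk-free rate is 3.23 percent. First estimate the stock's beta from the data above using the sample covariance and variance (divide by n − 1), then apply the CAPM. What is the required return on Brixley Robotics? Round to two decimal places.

Mean R_i = (4.2 + 9.2 + 8.1 + 0.6 + 4.2 + 1.6) / 6 = 4.6500%
Mean R_m = (7.4 + 9.1 + 7.7 − 2.3 + 6.6 + 4.0) / 6 = 5.4167%
Σ(R_i − R̄_i)(R_m − R̄_m) = 58.7850  ⇒  Cov = 58.7850 / 5 = 11.7570
Σ(R_m − R̄_m)² = 85.6683  ⇒  Var(R_m) = 85.6683 / 5 = 17.1337
β = Cov / Var(R_m) = 11.7570 / 17.1337 = 0.6862
MRP = 9.01% − 3.23% = 5.78%
E(R) = R_f + β × MRP = 3.23% + 0.6862 × 5.78% = 7.20%

7.20%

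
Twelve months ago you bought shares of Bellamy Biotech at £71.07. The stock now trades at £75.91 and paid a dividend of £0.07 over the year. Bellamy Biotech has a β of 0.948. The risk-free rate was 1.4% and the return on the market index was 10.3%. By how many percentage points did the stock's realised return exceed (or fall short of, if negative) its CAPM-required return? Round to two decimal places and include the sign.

Realised HPR = (P1 + D1 − P0) / P0 = (75.91 + 0.07 − 71.07) / 71.07 = 4.91 / 71.07 = 6.9087%
MRP = 10.3% − 1.4% = 8.90%
CAPM required = R_f + β·MRP = 1.4% + 0.948 × 8.9% = 9.8372%
α = realised − required = 6.9087% − 9.8372% = -2.93%

-2.93%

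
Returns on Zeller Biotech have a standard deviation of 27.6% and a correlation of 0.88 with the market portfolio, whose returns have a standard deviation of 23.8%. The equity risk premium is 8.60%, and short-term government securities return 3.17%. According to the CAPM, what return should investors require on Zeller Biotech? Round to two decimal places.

β = ρ × σ_i / σ_m = 0.88 × 27.6% / 23.8% = 1.0205
E(R) = 3.17% + 1.0205 × 8.60% = 11.95%

11.95%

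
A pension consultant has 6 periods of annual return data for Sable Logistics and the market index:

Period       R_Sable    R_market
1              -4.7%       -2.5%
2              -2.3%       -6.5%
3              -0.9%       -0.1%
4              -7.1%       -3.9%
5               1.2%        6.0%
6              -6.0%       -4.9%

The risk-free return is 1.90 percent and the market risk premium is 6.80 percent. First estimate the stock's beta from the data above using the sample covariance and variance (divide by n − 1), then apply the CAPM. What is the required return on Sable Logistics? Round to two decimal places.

Mean R_i = (-4.7 − 2.3 − 0.9 − 7.1 + 1.2 − 6.0) / 6 = -3.3000%
Mean R_m = (-2.5 − 6.5 − 0.1 − 3.9 + 6.0 − 4.9) / 6 = -1.9833%
Σ(R_i − R̄_i)(R_m − R̄_m) = 51.8100  ⇒  Cov = 51.8100 / 5 = 10.3620
Σ(R_m − R̄_m)² = 100.1283  ⇒  Var(R_m) = 100.1283 / 5 = 20.0257
β = Cov / Var(R_m) = 10.3620 / 20.0257 = 0.5174
E(R) = R_f + β × MRP = 1.90% + 0.5174 × 6.80% = 5.42%

5.42%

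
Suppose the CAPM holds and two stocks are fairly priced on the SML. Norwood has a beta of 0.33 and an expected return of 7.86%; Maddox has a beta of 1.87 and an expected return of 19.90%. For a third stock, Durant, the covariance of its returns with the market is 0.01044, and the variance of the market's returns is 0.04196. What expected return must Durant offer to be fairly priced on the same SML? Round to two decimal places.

MRP = (19.90% − 7.86%) / (1.87 − 0.33) = 7.8182%
R_f = 7.86% − 0.33 × 7.8182% = 5.2800%
β_Durant = Cov / Var(R_m) = 0.01044 / 0.04196 = 0.2488
E(R_Durant) = R_f + β × MRP = 5.2800% + 0.2488 × 7.8182% = 7.23%

7.23%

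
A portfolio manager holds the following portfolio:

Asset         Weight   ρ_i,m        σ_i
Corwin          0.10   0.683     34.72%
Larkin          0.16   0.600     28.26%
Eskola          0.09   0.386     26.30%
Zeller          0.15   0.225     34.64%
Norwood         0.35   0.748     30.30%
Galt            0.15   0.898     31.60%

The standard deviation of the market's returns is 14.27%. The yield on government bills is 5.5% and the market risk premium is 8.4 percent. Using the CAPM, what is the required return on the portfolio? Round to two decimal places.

16.89%

β_Corwin = 0.683 × 34.72% / 14.27% = 1.6618
β_Larkin = 0.600 × 28.26% / 14.27% = 1.1882
β_Eskola = 0.386 × 26.30% / 14.27% = 0.7114
β_Zeller = 0.225 × 34.64% / 14.27% = 0.5462
β_Norwood = 0.748 × 30.30% / 14.27% = 1.5883
β_Galt = 0.898 × 31.60% / 14.27% = 1.9886
β_P = Σ w_i β_i = 0.10×1.6618 + 0.16×1.1882 + 0.09×0.7114 + 0.15×0.5462 + 0.35×1.5883 + 0.15×1.9886 = 1.3564
E(R_P) = R_f + β_P × MRP = 5.5% + 1.3564 × 8.4% = 16.89%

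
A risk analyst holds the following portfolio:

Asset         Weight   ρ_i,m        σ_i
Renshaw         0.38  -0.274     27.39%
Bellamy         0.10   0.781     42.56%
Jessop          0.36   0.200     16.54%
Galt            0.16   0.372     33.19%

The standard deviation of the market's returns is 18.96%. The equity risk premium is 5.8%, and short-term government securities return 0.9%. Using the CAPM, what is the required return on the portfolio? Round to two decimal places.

β_Renshaw = -0.274 × 27.39% / 18.96% = -0.3958
β_Bellamy = 0.781 × 42.56% / 18.96% = 1.7531
β_Jessop = 0.200 × 16.54% / 18.96% = 0.1745
β_Galt = 0.372 × 33.19% / 18.96% = 0.6512
β_P = Σ w_i β_i = 0.38×-0.3958 + 0.10×1.7531 + 0.36×0.1745 + 0.16×0.6512 = 0.1919
E(R_P) = R_f + β_P × MRP = 0.9% + 0.1919 × 5.8% = 2.01%

2.01%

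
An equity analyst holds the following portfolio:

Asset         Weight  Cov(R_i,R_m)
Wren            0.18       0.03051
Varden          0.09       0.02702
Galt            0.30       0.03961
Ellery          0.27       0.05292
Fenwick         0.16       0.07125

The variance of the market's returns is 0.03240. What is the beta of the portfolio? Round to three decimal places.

β_Wren = 0.03051 / 0.03240 = 0.9417
β_Varden = 0.02702 / 0.03240 = 0.8340
β_Galt = 0.03961 / 0.03240 = 1.2225
β_Ellery = 0.05292 / 0.03240 = 1.6333
β_Fenwick = 0.07125 / 0.03240 = 2.1991
β_P = Σ w_i β_i = 0.18×0.9417 + 0.09×0.8340 + 0.30×1.2225 + 0.27×1.6333 + 0.16×2.1991 = 1.4042

1.404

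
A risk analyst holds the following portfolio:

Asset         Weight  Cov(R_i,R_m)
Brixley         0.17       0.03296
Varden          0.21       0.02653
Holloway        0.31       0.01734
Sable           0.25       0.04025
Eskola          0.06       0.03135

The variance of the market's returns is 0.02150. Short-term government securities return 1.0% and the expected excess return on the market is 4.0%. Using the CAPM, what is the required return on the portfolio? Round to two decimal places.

β_Brixley = 0.03296 / 0.02150 = 1.5330
β_Varden = 0.02653 / 0.02150 = 1.2340
β_Holloway = 0.01734 / 0.02150 = 0.8065
β_Sable = 0.04025 / 0.02150 = 1.8721
β_Eskola = 0.03135 / 0.02150 = 1.4581
β_P = Σ w_i β_i = 0.17×1.5330 + 0.21×1.2340 + 0.31×0.8065 + 0.25×1.8721 + 0.06×1.4581 = 1.3253
E(R_P) = R_f + β_P × MRP = 1.0% + 1.3253 × 4.0% = 6.30%

6.30%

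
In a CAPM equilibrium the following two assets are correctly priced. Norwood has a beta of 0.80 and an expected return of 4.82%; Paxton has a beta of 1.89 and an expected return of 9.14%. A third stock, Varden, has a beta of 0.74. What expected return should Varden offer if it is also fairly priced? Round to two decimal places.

MRP (SML slope) = (9.14% − 4.82%) / (1.89 − 0.80) = 4.32% / 1.09 = 3.9633%
R_f (intercept) = 4.82% − 0.80 × 3.9633% = 1.6494%
E(R_Varden) = R_f + β × MRP = 1.6494% + 0.74 × 3.9633% = 4.58%

4.58%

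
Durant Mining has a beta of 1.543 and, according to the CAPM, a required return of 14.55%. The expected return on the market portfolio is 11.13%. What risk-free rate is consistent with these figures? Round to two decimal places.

E(R) = R_f + β(E(R_m) − R_f) = R_f(1 − β) + β·E(R_m)
14.55% = R_f × (1 − 1.543) + 1.543 × 11.13%
14.55% = R_f × -0.543 + 17.17359%
R_f = (14.55% − 17.17359%) / -0.543 = 4.83%

4.83%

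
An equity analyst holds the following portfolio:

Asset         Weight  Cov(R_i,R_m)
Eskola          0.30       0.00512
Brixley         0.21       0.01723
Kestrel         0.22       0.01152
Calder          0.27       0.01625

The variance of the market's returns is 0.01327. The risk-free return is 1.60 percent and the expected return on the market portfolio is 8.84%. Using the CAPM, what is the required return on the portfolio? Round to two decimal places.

β_Eskola = 0.00512 / 0.01327 = 0.3858
β_Brixley = 0.01723 / 0.01327 = 1.2984
β_Kestrel = 0.01152 / 0.01327 = 0.8681
β_Calder = 0.01625 / 0.01327 = 1.2246
β_P = Σ w_i β_i = 0.30×0.3858 + 0.21×1.2984 + 0.22×0.8681 + 0.27×1.2246 = 0.9100
MRP = 8.84% − 1.60% = 7.24%
E(R_P) = R_f + β_P × MRP = 1.60% + 0.9100 × 7.24% = 8.19%

8.19%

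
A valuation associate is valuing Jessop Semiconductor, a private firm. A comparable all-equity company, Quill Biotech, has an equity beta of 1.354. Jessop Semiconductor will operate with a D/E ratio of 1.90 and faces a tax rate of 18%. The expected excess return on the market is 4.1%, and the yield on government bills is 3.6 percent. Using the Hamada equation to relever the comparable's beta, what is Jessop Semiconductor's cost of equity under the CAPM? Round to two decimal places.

β_L = β_U × [1 + (1 − t)(D/E)] = 1.354 × [1 + (1 − 0.18) × 1.90]
    = 1.354 × [1 + 0.82 × 1.90] = 1.354 × 2.5580 = 3.4635
E(R) = R_f + β_L × MRP = 3.6% + 3.4635 × 4.1% = 17.80%

17.80%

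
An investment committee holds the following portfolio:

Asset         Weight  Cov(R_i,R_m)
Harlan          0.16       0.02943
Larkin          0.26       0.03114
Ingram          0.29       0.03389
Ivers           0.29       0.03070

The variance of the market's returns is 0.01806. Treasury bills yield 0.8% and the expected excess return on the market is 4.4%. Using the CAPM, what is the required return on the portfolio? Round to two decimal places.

β_Harlan = 0.02943 / 0.01806 = 1.6296
β_Larkin = 0.03114 / 0.01806 = 1.7243
β_Ingram = 0.03389 / 0.01806 = 1.8765
β_Ivers = 0.03070 / 0.01806 = 1.6999
β_P = Σ w_i β_i = 0.16×1.6296 + 0.26×1.7243 + 0.29×1.8765 + 0.29×1.6999 = 1.7462
E(R_P) = R_f + β_P × MRP = 0.8% + 1.7462 × 4.4% = 8.48%

8.48%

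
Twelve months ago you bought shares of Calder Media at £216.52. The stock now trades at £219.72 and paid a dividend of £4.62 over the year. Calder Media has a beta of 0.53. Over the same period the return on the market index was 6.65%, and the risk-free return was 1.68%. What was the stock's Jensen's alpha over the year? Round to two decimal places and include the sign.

Realised HPR = (P1 + D1 − P0) / P0 = (219.72 + 4.62 − 216.52) / 216.52 = 7.82 / 216.52 = 3.6117%
MRP = 6.65% − 1.68% = 4.97%
CAPM required = R_f + β·MRP = 1.68% + 0.53 × 4.97% = 4.3141%
α = realised − required = 3.6117% − 4.3141% = -0.70%

-0.70%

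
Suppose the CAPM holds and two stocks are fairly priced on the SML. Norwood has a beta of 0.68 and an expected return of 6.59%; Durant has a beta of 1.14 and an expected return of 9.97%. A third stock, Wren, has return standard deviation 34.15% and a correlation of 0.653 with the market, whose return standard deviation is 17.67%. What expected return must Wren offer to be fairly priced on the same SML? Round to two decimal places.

MRP = (9.97% − 6.59%) / (1.14 − 0.68) = 7.3478%
R_f = 6.59% − 0.68 × 7.3478% = 1.5935%
β_Wren = ρ·σ_i/σ_m = 0.653 × 34.15 / 17.67 = 1.2620
E(R_Wren) = R_f + β × MRP = 1.5935% + 1.2620 × 7.3478% = 10.87%

10.87%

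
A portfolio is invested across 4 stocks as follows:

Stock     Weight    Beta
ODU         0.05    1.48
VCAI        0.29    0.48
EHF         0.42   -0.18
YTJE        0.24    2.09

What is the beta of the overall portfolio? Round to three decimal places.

β_P = Σ w_i β_i = 0.05×1.48 + 0.29×0.48 + 0.42×-0.18 + 0.24×2.09 = 0.6392

0.639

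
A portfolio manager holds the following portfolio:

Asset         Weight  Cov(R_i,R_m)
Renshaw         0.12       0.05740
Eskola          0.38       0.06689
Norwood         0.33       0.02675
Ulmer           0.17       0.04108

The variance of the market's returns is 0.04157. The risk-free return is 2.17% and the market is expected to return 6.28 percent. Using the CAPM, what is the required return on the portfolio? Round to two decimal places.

β_Renshaw = 0.05740 / 0.04157 = 1.3808
β_Eskola = 0.06689 / 0.04157 = 1.6091
β_Norwood = 0.02675 / 0.04157 = 0.6435
β_Ulmer = 0.04108 / 0.04157 = 0.9882
β_P = Σ w_i β_i = 0.12×1.3808 + 0.38×1.6091 + 0.33×0.6435 + 0.17×0.9882 = 1.1575
MRP = 6.28% − 2.17% = 4.11%
E(R_P) = R_f + β_P × MRP = 2.17% + 1.1575 × 4.11% = 6.93%

6.93%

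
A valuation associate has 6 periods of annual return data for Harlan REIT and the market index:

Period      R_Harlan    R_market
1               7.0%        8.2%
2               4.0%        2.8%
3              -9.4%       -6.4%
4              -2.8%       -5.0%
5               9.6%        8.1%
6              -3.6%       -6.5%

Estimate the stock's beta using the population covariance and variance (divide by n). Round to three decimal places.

0.977

Mean R_i = (7.0 + 4.0 − 9.4 − 2.8 + 9.6 − 3.6) / 6 = 0.8000%
Mean R_m = (8.2 + 2.8 − 6.4 − 5.0 + 8.1 − 6.5) / 6 = 0.2000%
Σ(R_i − R̄_i)(R_m − R̄_m) = 242.9600  ⇒  Cov = 242.9600 / 6 = 40.4933
Σ(R_m − R̄_m)² = 248.6600  ⇒  Var(R_m) = 248.6600 / 6 = 41.4433
β = Cov / Var(R_m) = 40.4933 / 41.4433 = 0.9771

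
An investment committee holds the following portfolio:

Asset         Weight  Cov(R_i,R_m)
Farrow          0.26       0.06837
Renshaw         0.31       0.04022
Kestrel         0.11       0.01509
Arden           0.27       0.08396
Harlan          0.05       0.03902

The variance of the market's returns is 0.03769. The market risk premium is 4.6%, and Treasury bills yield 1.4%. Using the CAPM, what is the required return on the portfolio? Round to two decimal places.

β_Farrow = 0.06837 / 0.03769 = 1.8140
β_Renshaw = 0.04022 / 0.03769 = 1.0671
β_Kestrel = 0.01509 / 0.03769 = 0.4004
β_Arden = 0.08396 / 0.03769 = 2.2276
β_Harlan = 0.03902 / 0.03769 = 1.0353
β_P = Σ w_i β_i = 0.26×1.8140 + 0.31×1.0671 + 0.11×0.4004 + 0.27×2.2276 + 0.05×1.0353 = 1.4997
E(R_P) = R_f + β_P × MRP = 1.4% + 1.4997 × 4.6% = 8.30%

8.30%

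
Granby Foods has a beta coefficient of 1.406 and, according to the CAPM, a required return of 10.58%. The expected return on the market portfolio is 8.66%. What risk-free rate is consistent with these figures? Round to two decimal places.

E(R) = R_f + β(E(R_m) − R_f) = R_f(1 − β) + β·E(R_m)
10.58% = R_f × (1 − 1.406) + 1.406 × 8.66%
10.58% = R_f × -0.406 + 12.17596%
R_f = (10.58% − 12.17596%) / -0.406 = 3.93%

3.93%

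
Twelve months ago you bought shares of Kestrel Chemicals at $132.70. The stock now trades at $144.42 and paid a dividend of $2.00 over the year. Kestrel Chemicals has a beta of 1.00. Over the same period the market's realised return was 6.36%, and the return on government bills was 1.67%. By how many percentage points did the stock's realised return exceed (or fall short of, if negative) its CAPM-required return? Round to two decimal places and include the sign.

+3.98%

Realised HPR = (P1 + D1 − P0) / P0 = (144.42 + 2.00 − 132.70) / 132.70 = 13.72 / 132.70 = 10.3391%
MRP = 6.36% − 1.67% = 4.69%
CAPM required = R_f + β·MRP = 1.67% + 1.00 × 4.69% = 6.3600%
α = realised − required = 10.3391% − 6.3600% = +3.98%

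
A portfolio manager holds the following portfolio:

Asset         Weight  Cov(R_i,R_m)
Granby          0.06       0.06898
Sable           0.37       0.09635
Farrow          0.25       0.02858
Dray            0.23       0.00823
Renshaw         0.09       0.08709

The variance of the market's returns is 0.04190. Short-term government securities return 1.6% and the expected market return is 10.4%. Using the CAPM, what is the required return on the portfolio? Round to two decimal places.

β_Granby = 0.06898 / 0.04190 = 1.6463
β_Sable = 0.09635 / 0.04190 = 2.2995
β_Farrow = 0.02858 / 0.04190 = 0.6821
β_Dray = 0.00823 / 0.04190 = 0.1964
β_Renshaw = 0.08709 / 0.04190 = 2.0785
β_P = Σ w_i β_i = 0.06×1.6463 + 0.37×2.2995 + 0.25×0.6821 + 0.23×0.1964 + 0.09×2.0785 = 1.3524
MRP = 10.4% − 1.6% = 8.80%
E(R_P) = R_f + β_P × MRP = 1.6% + 1.3524 × 8.8% = 13.50%

13.50%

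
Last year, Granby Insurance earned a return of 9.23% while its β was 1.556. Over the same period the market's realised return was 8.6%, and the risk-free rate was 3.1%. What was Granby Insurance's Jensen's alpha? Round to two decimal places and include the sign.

Market excess return = 8.6% − 3.1% = 5.50%
CAPM benchmark = R_f + β(R_m − R_f) = 3.1% + 1.556 × 5.5% = 11.6580%
α = actual − benchmark = 9.23% − 11.6580% = -2.43%

-2.43%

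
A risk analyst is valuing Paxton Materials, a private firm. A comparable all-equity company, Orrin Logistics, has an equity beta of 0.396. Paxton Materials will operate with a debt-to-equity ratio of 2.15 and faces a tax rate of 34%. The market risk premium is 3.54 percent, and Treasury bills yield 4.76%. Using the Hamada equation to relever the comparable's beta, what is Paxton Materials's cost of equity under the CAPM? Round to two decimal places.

β_L = β_U × [1 + (1 − t)(D/E)] = 0.396 × [1 + (1 − 0.34) × 2.15]
    = 0.396 × [1 + 0.66 × 2.15] = 0.396 × 2.4190 = 0.9579
E(R) = R_f + β_L × MRP = 4.76% + 0.9579 × 3.54% = 8.15%

8.15%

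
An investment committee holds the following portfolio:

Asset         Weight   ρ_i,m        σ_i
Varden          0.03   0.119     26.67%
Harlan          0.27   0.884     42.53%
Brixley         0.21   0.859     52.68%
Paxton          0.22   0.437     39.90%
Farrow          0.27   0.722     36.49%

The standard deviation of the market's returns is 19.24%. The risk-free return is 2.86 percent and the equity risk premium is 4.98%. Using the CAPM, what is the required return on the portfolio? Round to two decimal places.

10.81%

β_Varden = 0.119 × 26.67% / 19.24% = 0.1650
β_Harlan = 0.884 × 42.53% / 19.24% = 1.9541
β_Brixley = 0.859 × 52.68% / 19.24% = 2.3520
β_Paxton = 0.437 × 39.90% / 19.24% = 0.9063
β_Farrow = 0.722 × 36.49% / 19.24% = 1.3693
β_P = Σ w_i β_i = 0.03×0.1650 + 0.27×1.9541 + 0.21×2.3520 + 0.22×0.9063 + 0.27×1.3693 = 1.5956
E(R_P) = R_f + β_P × MRP = 2.86% + 1.5956 × 4.98% = 10.81%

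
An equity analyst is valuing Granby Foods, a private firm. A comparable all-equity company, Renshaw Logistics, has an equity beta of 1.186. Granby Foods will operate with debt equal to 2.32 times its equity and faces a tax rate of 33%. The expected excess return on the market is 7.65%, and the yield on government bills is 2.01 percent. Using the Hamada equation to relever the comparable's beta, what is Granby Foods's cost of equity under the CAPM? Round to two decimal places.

β_L = β_U × [1 + (1 − t)(D/E)] = 1.186 × [1 + (1 − 0.33) × 2.32]
    = 1.186 × [1 + 0.67 × 2.32] = 1.186 × 2.5544 = 3.0295
E(R) = R_f + β_L × MRP = 2.01% + 3.0295 × 7.65% = 25.19%

25.19%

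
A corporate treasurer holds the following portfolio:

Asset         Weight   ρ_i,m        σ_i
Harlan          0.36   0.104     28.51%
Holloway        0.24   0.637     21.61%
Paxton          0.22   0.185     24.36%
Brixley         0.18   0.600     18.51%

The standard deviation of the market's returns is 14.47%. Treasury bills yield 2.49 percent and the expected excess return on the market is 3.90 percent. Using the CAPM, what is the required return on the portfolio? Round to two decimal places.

4.47%

β_Harlan = 0.104 × 28.51% / 14.47% = 0.2049
β_Holloway = 0.637 × 21.61% / 14.47% = 0.9513
β_Paxton = 0.185 × 24.36% / 14.47% = 0.3114
β_Brixley = 0.600 × 18.51% / 14.47% = 0.7675
β_P = Σ w_i β_i = 0.36×0.2049 + 0.24×0.9513 + 0.22×0.3114 + 0.18×0.7675 = 0.5087
E(R_P) = R_f + β_P × MRP = 2.49% + 0.5087 × 3.90% = 4.47%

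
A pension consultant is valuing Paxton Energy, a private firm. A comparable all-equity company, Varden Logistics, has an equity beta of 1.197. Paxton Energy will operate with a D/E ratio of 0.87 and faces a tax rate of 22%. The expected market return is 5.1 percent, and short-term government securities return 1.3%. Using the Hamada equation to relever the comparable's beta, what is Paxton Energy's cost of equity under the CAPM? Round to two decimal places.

8.94%

β_L = β_U × [1 + (1 − t)(D/E)] = 1.197 × [1 + (1 − 0.22) × 0.87]
    = 1.197 × [1 + 0.78 × 0.87] = 1.197 × 1.6786 = 2.0093
MRP = 5.1% − 1.3% = 3.80%
E(R) = R_f + β_L × MRP = 1.3% + 2.0093 × 3.8% = 8.94%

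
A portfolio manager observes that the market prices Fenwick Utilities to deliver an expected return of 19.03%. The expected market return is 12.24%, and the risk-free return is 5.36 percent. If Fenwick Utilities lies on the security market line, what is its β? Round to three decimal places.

MRP = 12.24% − 5.36% = 6.88%
β = (E(R) − R_f) / MRP = (19.03% − 5.36%) / 6.88% = 13.67% / 6.88% = 1.987

1.987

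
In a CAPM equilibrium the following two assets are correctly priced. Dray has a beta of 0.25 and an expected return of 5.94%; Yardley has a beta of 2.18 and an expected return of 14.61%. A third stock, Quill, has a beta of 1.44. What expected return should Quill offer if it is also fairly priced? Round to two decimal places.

11.29%

MRP (SML slope) = (14.61% − 5.94%) / (2.18 − 0.25) = 8.67% / 1.93 = 4.4922%
R_f (intercept) = 5.94% − 0.25 × 4.4922% = 4.8170%
E(R_Quill) = R_f + β × MRP = 4.8170% + 1.44 × 4.4922% = 11.29%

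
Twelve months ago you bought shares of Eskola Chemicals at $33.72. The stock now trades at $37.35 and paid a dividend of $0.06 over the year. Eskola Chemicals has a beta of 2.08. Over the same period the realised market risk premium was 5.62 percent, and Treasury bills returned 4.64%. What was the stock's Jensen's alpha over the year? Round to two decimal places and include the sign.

-5.39%

Realised HPR = (P1 + D1 − P0) / P0 = (37.35 + 0.06 − 33.72) / 33.72 = 3.69 / 33.72 = 10.9431%
CAPM required = R_f + β·MRP = 4.64% + 2.08 × 5.62% = 16.3296%
α = realised − required = 10.9431% − 16.3296% = -5.39%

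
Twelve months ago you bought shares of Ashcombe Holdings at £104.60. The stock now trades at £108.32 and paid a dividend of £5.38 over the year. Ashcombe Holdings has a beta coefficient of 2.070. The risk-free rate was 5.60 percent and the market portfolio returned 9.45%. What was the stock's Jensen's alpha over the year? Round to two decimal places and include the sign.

Realised HPR = (P1 + D1 − P0) / P0 = (108.32 + 5.38 − 104.60) / 104.60 = 9.10 / 104.60 = 8.6998%
MRP = 9.45% − 5.60% = 3.85%
CAPM required = R_f + β·MRP = 5.60% + 2.070 × 3.85% = 13.56950%
α = realised − required = 8.6998% − 13.56950% = -4.87%

-4.87%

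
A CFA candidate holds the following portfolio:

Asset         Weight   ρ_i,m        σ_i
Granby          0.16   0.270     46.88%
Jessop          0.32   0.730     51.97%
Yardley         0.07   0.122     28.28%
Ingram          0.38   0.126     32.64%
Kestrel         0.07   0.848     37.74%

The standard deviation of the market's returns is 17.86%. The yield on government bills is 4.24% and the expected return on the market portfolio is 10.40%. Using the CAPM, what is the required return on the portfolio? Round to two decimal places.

β_Granby = 0.270 × 46.88% / 17.86% = 0.7087
β_Jessop = 0.730 × 51.97% / 17.86% = 2.1242
β_Yardley = 0.122 × 28.28% / 17.86% = 0.1932
β_Ingram = 0.126 × 32.64% / 17.86% = 0.2303
β_Kestrel = 0.848 × 37.74% / 17.86% = 1.7919
β_P = Σ w_i β_i = 0.16×0.7087 + 0.32×2.1242 + 0.07×0.1932 + 0.38×0.2303 + 0.07×1.7919 = 1.0196
MRP = 10.40% − 4.24% = 6.16%
E(R_P) = R_f + β_P × MRP = 4.24% + 1.0196 × 6.16% = 10.52%

10.52%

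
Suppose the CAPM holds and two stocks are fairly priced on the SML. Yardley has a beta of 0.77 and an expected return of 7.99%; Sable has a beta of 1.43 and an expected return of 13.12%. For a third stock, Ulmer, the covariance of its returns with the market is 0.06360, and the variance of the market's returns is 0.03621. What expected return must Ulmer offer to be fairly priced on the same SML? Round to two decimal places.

15.66%

MRP = (13.12% − 7.99%) / (1.43 − 0.77) = 7.7727%
R_f = 7.99% − 0.77 × 7.7727% = 2.0050%
β_Ulmer = Cov / Var(R_m) = 0.06360 / 0.03621 = 1.7564
E(R_Ulmer) = R_f + β × MRP = 2.0050% + 1.7564 × 7.7727% = 15.66%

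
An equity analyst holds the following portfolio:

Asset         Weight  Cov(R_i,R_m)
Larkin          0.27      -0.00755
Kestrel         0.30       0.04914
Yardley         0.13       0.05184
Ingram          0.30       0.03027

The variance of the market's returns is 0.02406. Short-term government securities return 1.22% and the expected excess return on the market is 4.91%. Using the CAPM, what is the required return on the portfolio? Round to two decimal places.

β_Larkin = -0.00755 / 0.02406 = -0.3138
β_Kestrel = 0.04914 / 0.02406 = 2.0424
β_Yardley = 0.05184 / 0.02406 = 2.1546
β_Ingram = 0.03027 / 0.02406 = 1.2581
β_P = Σ w_i β_i = 0.27×-0.3138 + 0.30×2.0424 + 0.13×2.1546 + 0.30×1.2581 = 1.1855
E(R_P) = R_f + β_P × MRP = 1.22% + 1.1855 × 4.91% = 7.04%

7.04%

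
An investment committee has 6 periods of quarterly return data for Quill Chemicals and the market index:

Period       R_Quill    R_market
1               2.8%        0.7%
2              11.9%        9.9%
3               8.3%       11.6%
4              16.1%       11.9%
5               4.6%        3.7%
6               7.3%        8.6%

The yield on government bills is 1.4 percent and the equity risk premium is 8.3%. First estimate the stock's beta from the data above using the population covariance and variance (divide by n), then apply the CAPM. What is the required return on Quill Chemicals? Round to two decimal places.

Mean R_i = (2.8 + 11.9 + 8.3 + 16.1 + 4.6 + 7.3) / 6 = 8.5000%
Mean R_m = (0.7 + 9.9 + 11.6 + 11.9 + 3.7 + 8.6) / 6 = 7.7333%
Σ(R_i − R̄_i)(R_m − R̄_m) = 93.0400  ⇒  Cov = 93.0400 / 6 = 15.5067
Σ(R_m − R̄_m)² = 103.4933  ⇒  Var(R_m) = 103.4933 / 6 = 17.2489
β = Cov / Var(R_m) = 15.5067 / 17.2489 = 0.8990
E(R) = R_f + β × MRP = 1.4% + 0.8990 × 8.3% = 8.86%

8.86%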